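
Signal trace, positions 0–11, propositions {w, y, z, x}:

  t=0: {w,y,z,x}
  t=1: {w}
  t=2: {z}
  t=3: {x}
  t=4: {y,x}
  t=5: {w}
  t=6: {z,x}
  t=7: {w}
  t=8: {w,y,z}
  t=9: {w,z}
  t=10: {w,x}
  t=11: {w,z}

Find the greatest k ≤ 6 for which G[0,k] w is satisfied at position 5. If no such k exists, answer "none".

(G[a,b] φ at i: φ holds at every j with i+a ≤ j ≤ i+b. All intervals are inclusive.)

w must hold from j=5 onward; find where it first fails.
  j=5: holds
  j=6: fails
Holds on [5,5], so largest k = 0.

0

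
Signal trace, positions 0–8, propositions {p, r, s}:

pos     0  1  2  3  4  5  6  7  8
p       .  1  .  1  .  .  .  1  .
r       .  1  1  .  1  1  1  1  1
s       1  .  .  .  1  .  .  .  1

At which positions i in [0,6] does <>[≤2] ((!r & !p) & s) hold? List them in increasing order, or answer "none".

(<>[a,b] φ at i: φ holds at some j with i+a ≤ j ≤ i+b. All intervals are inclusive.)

0

Evaluate at each i in [0,6]:
  i=0: ✓ (witness j=0)
  i=1: ✗ (none in [1,3])
  i=2: ✗ (none in [2,4])
  i=3: ✗ (none in [3,5])
  i=4: ✗ (none in [4,6])
  i=5: ✗ (none in [5,7])
  i=6: ✗ (none in [6,8])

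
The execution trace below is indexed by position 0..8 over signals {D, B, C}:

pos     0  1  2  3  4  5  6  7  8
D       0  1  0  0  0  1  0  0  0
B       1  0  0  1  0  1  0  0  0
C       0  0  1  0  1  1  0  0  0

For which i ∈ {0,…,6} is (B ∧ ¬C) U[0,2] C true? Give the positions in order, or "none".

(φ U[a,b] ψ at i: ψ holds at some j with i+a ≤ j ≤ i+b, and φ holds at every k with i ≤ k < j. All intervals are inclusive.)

2, 3, 4, 5

Evaluate at each i in [0,6]:
  i=0: ✗ (lhs fails at k=1 before rhs at j=2)
  i=1: ✗ (lhs fails at k=1 before rhs at j=2)
  i=2: ✓ (rhs at j=2)
  i=3: ✓ (rhs at j=4; lhs holds on [3,3])
  i=4: ✓ (rhs at j=4)
  i=5: ✓ (rhs at j=5)
  i=6: ✗ (no rhs in [6,8])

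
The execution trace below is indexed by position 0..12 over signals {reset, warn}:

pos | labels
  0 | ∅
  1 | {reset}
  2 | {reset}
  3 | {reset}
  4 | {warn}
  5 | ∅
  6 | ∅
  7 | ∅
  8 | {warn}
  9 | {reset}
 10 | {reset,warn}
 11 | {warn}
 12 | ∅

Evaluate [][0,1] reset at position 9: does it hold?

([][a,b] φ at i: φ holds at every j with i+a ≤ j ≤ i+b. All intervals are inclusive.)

Check reset at every j in [9,10]:
  j=9: true
  j=10: true
All positions satisfy it → formula holds.

Holds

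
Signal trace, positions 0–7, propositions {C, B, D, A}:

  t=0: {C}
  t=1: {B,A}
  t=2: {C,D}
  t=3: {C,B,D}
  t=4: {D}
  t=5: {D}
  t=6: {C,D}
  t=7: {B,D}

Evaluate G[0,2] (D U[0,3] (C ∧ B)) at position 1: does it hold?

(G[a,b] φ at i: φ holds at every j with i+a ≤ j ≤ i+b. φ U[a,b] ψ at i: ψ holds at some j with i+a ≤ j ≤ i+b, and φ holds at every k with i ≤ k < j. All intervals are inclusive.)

Does not hold

Check (D U[0,3] (C ∧ B)) at every j in [1,3]:
  j=1: fails
  j=2: holds
  j=3: holds
Fails at j=1 → formula fails.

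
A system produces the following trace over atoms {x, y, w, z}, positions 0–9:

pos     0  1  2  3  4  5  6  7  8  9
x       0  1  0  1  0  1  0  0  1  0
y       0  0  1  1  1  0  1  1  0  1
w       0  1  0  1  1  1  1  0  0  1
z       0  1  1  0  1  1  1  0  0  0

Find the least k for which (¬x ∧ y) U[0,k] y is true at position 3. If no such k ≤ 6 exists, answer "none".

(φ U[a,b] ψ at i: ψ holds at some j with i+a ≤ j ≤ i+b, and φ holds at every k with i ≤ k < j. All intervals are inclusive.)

Need earliest j ≥ 3 with y, and (¬x ∧ y) at every k in [3,j-1].
  j=3: rhs holds (empty prefix). k = 0.

0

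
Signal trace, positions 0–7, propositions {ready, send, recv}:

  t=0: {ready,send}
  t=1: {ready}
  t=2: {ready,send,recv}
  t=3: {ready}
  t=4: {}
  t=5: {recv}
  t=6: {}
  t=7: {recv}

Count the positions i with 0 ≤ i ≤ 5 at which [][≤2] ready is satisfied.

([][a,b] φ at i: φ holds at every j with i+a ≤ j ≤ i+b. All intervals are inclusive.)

Evaluate at each i in [0,5]:
  i=0: ✓ (all of [0,2])
  i=1: ✓ (all of [1,3])
  i=2: ✗ (fails at j=4)
  i=3: ✗ (fails at j=4)
  i=4: ✗ (fails at j=4)
  i=5: ✗ (fails at j=5)
Positions where it holds: {0, 1} → 2.

2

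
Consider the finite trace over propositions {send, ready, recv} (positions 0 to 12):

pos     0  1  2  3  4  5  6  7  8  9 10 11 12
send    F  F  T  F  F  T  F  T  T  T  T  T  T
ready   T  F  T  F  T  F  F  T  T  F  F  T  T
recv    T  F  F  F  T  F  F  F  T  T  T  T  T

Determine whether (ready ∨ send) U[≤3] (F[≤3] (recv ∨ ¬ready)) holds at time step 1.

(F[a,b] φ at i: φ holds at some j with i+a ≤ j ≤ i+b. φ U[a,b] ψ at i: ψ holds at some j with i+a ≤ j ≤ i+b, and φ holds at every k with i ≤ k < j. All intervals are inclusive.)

Holds

Need some j in [1,4] with F[≤3] (recv ∨ ¬ready), and (ready ∨ send) at every k in [1,j-1].
  j=1: F[≤3] (recv ∨ ¬ready) holds; no prefix to check → satisfied.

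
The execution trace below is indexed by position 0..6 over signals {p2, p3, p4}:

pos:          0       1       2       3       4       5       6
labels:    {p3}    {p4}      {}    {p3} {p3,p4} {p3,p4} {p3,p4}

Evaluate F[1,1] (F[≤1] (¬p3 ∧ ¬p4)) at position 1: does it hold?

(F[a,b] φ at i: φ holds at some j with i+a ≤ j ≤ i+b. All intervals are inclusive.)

Check F[≤1] (¬p3 ∧ ¬p4) at each j in [2,2]:
  j=2: holds (witness at 2)
Found at j=2 → formula holds.

Yes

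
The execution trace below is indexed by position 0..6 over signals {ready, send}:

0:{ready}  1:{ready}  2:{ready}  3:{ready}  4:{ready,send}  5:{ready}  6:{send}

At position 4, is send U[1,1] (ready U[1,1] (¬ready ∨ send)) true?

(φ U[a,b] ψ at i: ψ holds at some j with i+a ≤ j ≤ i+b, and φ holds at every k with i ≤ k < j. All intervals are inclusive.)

Holds

Need some j in [5,5] with (ready U[1,1] (¬ready ∨ send)), and send at every k in [4,j-1].
  j=5: (ready U[1,1] (¬ready ∨ send)) holds; send holds at every k in [4,4] → satisfied.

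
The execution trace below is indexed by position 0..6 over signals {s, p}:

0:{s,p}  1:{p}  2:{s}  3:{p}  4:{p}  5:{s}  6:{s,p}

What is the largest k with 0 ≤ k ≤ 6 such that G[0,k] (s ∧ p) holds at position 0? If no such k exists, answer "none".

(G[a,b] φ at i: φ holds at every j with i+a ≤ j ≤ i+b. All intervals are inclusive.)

(s ∧ p) must hold from j=0 onward; find where it first fails.
  j=0: holds
  j=1: fails
Holds on [0,0], so largest k = 0.

0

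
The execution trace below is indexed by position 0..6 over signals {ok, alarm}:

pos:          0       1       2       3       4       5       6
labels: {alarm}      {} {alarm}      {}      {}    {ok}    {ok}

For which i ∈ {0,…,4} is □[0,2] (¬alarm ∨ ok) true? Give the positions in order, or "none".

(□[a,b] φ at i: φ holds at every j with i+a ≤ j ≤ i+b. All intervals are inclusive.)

Evaluate at each i in [0,4]:
  i=0: ✗ (fails at j=0)
  i=1: ✗ (fails at j=2)
  i=2: ✗ (fails at j=2)
  i=3: ✓ (all of [3,5])
  i=4: ✓ (all of [4,6])

3, 4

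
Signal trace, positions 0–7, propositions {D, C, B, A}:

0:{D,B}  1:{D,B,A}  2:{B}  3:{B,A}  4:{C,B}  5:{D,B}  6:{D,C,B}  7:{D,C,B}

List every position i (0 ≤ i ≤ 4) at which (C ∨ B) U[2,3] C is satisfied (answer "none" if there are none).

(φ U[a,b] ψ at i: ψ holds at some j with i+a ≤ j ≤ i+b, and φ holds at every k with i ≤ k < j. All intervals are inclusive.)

Evaluate at each i in [0,4]:
  i=0: ✗ (no rhs in [2,3])
  i=1: ✓ (rhs at j=4; lhs holds on [1,3])
  i=2: ✓ (rhs at j=4; lhs holds on [2,3])
  i=3: ✓ (rhs at j=6; lhs holds on [3,5])
  i=4: ✓ (rhs at j=6; lhs holds on [4,5])

1, 2, 3, 4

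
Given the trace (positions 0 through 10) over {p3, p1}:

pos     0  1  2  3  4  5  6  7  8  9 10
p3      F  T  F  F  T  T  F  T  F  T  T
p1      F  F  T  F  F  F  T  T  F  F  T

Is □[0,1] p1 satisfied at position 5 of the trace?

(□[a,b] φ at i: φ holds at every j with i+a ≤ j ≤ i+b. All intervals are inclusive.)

Does not hold

Check p1 at every j in [5,6]:
  j=5: false
  j=6: true
Fails at j=5 → formula fails.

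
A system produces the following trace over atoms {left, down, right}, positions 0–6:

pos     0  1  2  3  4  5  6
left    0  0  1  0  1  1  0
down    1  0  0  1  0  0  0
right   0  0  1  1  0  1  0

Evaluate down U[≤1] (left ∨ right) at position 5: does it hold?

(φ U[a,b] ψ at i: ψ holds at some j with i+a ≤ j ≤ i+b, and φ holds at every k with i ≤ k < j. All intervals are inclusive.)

Yes

Need some j in [5,6] with (left ∨ right), and down at every k in [5,j-1].
  j=5: (left ∨ right) holds; no prefix to check → satisfied.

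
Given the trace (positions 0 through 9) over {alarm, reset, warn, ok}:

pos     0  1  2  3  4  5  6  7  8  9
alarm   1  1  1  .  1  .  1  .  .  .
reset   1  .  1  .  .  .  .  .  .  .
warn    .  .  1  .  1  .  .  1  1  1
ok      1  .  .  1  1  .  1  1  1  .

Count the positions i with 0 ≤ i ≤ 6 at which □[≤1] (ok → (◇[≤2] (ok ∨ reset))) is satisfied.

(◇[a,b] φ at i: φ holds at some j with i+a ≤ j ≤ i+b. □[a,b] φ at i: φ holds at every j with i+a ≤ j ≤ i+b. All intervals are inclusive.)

Evaluate at each i in [0,6]:
  i=0: ✓ (all of [0,1])
  i=1: ✓ (all of [1,2])
  i=2: ✓ (all of [2,3])
  i=3: ✓ (all of [3,4])
  i=4: ✓ (all of [4,5])
  i=5: ✓ (all of [5,6])
  i=6: ✓ (all of [6,7])
Positions where it holds: {0, 1, 2, 3, 4, 5, 6} → 7.

7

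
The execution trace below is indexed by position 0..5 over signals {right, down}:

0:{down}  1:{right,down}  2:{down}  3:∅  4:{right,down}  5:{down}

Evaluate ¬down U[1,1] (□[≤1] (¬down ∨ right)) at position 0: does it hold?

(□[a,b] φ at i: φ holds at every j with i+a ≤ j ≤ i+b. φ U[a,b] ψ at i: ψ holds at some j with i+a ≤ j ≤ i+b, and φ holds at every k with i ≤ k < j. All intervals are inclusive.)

Need some j in [1,1] with □[≤1] (¬down ∨ right), and ¬down at every k in [0,j-1].
  j=1: □[≤1] (¬down ∨ right) — fails at 2.
No j in the window works → until fails.

Does not hold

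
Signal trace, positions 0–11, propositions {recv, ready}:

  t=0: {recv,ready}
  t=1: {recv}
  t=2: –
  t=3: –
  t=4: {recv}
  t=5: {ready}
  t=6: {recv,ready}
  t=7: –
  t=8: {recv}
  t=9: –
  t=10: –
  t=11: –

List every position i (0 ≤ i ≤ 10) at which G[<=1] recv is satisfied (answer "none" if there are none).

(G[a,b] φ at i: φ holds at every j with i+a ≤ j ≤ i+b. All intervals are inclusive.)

Evaluate at each i in [0,10]:
  i=0: ✓ (all of [0,1])
  i=1: ✗ (fails at j=2)
  i=2: ✗ (fails at j=2)
  i=3: ✗ (fails at j=3)
  i=4: ✗ (fails at j=5)
  i=5: ✗ (fails at j=5)
  i=6: ✗ (fails at j=7)
  i=7: ✗ (fails at j=7)
  i=8: ✗ (fails at j=9)
  i=9: ✗ (fails at j=9)
  i=10: ✗ (fails at j=10)

0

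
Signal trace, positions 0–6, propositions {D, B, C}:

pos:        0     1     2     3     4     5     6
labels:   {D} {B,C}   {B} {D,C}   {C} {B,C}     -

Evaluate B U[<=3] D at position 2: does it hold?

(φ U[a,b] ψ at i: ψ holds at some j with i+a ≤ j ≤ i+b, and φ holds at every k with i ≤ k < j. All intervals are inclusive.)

Yes

Need some j in [2,5] with D, and B at every k in [2,j-1].
  j=2: D false.
  j=3: D holds; B holds at every k in [2,2] → satisfied.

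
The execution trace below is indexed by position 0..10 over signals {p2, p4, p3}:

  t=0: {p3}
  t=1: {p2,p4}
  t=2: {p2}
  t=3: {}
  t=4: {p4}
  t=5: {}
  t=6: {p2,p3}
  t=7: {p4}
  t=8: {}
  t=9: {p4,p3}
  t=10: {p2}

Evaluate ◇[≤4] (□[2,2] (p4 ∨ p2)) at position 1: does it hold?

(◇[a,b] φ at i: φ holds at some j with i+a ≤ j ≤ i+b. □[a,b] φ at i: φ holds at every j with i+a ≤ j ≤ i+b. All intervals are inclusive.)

Holds

Check □[2,2] (p4 ∨ p2) at each j in [1,5]:
  j=1: fails at 3
  j=2: holds on [4,4]
  j=3: fails at 5
  j=4: holds on [6,6]
  j=5: holds on [7,7]
Found at j=2 → formula holds.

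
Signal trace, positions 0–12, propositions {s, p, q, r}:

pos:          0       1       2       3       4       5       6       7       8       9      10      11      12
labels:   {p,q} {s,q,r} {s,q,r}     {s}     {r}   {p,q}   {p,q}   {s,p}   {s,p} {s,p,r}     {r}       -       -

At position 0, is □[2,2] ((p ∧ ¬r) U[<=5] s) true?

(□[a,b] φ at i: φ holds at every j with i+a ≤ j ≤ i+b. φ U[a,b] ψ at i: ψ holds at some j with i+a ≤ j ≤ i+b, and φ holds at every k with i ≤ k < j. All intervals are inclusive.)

Check ((p ∧ ¬r) U[<=5] s) at every j in [2,2]:
  j=2: holds
All positions satisfy it → formula holds.

Yes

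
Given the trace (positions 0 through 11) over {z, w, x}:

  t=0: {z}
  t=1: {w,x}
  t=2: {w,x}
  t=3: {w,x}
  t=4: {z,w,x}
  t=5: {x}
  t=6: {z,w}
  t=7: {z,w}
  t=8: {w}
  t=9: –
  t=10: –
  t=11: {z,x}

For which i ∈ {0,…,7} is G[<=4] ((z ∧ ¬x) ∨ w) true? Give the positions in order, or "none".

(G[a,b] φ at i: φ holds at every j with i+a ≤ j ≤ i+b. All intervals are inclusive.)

0

Evaluate at each i in [0,7]:
  i=0: ✓ (all of [0,4])
  i=1: ✗ (fails at j=5)
  i=2: ✗ (fails at j=5)
  i=3: ✗ (fails at j=5)
  i=4: ✗ (fails at j=5)
  i=5: ✗ (fails at j=5)
  i=6: ✗ (fails at j=9)
  i=7: ✗ (fails at j=9)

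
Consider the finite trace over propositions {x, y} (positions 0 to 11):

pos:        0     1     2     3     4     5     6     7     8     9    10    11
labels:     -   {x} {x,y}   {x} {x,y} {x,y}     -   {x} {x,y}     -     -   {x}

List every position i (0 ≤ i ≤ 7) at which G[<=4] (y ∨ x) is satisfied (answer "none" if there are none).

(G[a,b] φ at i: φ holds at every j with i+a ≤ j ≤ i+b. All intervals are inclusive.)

Evaluate at each i in [0,7]:
  i=0: ✗ (fails at j=0)
  i=1: ✓ (all of [1,5])
  i=2: ✗ (fails at j=6)
  i=3: ✗ (fails at j=6)
  i=4: ✗ (fails at j=6)
  i=5: ✗ (fails at j=6)
  i=6: ✗ (fails at j=6)
  i=7: ✗ (fails at j=9)

1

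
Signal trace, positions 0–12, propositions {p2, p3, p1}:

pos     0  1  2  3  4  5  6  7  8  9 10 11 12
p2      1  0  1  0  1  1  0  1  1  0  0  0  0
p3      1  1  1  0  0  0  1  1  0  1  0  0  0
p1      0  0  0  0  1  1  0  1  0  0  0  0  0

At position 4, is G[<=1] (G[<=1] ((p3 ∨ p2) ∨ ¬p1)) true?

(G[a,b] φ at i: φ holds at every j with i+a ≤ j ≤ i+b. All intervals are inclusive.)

Check G[<=1] ((p3 ∨ p2) ∨ ¬p1) at every j in [4,5]:
  j=4: holds on [4,5]
  j=5: holds on [5,6]
All positions satisfy it → formula holds.

Yes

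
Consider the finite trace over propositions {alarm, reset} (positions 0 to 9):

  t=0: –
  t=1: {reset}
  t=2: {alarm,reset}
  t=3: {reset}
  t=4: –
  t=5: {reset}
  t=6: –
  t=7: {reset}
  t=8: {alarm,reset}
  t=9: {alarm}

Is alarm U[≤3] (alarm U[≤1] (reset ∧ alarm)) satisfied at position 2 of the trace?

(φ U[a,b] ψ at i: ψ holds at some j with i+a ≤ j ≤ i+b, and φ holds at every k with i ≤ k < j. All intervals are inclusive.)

Need some j in [2,5] with (alarm U[≤1] (reset ∧ alarm)), and alarm at every k in [2,j-1].
  j=2: (alarm U[≤1] (reset ∧ alarm)) holds; no prefix to check → satisfied.

Yes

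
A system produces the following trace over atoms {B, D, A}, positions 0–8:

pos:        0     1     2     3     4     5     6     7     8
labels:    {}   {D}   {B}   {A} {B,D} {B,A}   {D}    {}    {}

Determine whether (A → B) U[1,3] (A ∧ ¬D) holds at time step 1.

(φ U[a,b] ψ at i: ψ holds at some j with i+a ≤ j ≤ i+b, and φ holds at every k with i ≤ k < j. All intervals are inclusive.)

Yes

Need some j in [2,4] with (A ∧ ¬D), and (A → B) at every k in [1,j-1].
  j=2: (A ∧ ¬D) false.
  j=3: (A ∧ ¬D) holds; (A → B) holds at every k in [1,2] → satisfied.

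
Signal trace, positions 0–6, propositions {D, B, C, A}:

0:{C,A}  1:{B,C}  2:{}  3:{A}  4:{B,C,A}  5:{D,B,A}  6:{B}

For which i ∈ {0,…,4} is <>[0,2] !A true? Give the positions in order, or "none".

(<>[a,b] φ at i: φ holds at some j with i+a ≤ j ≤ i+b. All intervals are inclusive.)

Evaluate at each i in [0,4]:
  i=0: ✓ (witness j=1)
  i=1: ✓ (witness j=1)
  i=2: ✓ (witness j=2)
  i=3: ✗ (none in [3,5])
  i=4: ✓ (witness j=6)

0, 1, 2, 4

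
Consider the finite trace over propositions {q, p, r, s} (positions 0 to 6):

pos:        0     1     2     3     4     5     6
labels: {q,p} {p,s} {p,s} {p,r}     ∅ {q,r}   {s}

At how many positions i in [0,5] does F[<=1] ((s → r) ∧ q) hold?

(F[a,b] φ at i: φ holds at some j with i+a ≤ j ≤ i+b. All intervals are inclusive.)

3

Evaluate at each i in [0,5]:
  i=0: ✓ (witness j=0)
  i=1: ✗ (none in [1,2])
  i=2: ✗ (none in [2,3])
  i=3: ✗ (none in [3,4])
  i=4: ✓ (witness j=5)
  i=5: ✓ (witness j=5)
Positions where it holds: {0, 4, 5} → 3.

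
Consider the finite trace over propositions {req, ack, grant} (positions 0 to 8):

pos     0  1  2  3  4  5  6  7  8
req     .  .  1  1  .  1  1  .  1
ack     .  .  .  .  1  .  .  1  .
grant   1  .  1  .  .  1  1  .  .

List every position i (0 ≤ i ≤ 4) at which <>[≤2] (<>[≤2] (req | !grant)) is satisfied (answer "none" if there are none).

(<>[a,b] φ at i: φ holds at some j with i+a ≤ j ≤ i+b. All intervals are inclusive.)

Evaluate at each i in [0,4]:
  i=0: ✓ (witness j=0)
  i=1: ✓ (witness j=1)
  i=2: ✓ (witness j=2)
  i=3: ✓ (witness j=3)
  i=4: ✓ (witness j=4)

0, 1, 2, 3, 4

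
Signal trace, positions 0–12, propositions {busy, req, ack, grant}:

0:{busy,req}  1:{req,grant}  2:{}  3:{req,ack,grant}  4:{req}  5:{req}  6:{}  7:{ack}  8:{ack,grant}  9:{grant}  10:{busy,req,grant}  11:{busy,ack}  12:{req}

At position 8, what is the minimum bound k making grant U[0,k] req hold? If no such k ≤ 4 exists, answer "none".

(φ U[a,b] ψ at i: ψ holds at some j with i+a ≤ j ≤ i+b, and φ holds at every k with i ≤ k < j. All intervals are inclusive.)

Need earliest j ≥ 8 with req, and grant at every k in [8,j-1].
  j=8: rhs fails.
  j=9: rhs fails.
  j=10: rhs holds; lhs holds on [8,9]. k = 2.

2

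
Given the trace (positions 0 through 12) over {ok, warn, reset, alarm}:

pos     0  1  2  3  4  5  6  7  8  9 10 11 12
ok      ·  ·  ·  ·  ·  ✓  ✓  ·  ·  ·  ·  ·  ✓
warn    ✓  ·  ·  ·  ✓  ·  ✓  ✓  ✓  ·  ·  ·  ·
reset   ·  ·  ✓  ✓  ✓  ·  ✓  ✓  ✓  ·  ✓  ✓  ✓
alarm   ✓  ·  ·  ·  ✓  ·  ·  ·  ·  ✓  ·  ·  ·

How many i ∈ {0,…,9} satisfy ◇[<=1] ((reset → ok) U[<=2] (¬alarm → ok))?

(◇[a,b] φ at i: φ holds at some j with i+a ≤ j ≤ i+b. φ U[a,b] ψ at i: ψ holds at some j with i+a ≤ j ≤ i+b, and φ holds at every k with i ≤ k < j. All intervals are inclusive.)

Evaluate at each i in [0,9]:
  i=0: ✓ (witness j=0)
  i=1: ✗ (none in [1,2])
  i=2: ✗ (none in [2,3])
  i=3: ✓ (witness j=4)
  i=4: ✓ (witness j=4)
  i=5: ✓ (witness j=5)
  i=6: ✓ (witness j=6)
  i=7: ✗ (none in [7,8])
  i=8: ✓ (witness j=9)
  i=9: ✓ (witness j=9)
Positions where it holds: {0, 3, 4, 5, 6, 8, 9} → 7.

7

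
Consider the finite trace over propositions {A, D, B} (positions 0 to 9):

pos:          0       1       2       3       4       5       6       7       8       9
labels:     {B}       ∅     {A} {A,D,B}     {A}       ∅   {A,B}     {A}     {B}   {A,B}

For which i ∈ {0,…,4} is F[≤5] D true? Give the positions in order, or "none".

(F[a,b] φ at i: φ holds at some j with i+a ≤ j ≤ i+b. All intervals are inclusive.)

Evaluate at each i in [0,4]:
  i=0: ✓ (witness j=3)
  i=1: ✓ (witness j=3)
  i=2: ✓ (witness j=3)
  i=3: ✓ (witness j=3)
  i=4: ✗ (none in [4,9])

0, 1, 2, 3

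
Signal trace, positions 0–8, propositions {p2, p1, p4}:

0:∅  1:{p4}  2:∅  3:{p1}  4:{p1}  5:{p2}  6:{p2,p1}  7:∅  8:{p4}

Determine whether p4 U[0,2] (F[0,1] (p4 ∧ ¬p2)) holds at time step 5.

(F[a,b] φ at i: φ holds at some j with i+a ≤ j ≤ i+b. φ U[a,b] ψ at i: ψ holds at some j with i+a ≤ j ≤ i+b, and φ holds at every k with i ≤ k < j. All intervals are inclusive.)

Does not hold

Need some j in [5,7] with F[0,1] (p4 ∧ ¬p2), and p4 at every k in [5,j-1].
  j=5: F[0,1] (p4 ∧ ¬p2) — fails (none in [5,6]).
  j=6: F[0,1] (p4 ∧ ¬p2) — fails (none in [6,7]).
  j=7: F[0,1] (p4 ∧ ¬p2) holds, but p4 fails at k=5 → not this j.
No j in the window works → until fails.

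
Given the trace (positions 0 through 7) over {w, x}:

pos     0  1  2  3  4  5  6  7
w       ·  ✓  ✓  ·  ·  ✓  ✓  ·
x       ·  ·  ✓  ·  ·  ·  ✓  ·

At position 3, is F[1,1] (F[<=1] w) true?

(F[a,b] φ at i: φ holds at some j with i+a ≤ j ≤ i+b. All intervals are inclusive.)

Check F[<=1] w at each j in [4,4]:
  j=4: holds (witness at 5)
Found at j=4 → formula holds.

Yes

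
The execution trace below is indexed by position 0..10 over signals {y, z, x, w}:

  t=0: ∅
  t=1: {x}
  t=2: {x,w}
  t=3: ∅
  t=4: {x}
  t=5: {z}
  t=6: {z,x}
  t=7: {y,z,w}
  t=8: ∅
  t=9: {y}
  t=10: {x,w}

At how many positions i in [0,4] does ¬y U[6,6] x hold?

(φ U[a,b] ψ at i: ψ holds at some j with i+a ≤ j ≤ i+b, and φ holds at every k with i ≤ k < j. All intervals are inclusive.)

1

Evaluate at each i in [0,4]:
  i=0: ✓ (rhs at j=6; lhs holds on [0,5])
  i=1: ✗ (no rhs in [7,7])
  i=2: ✗ (no rhs in [8,8])
  i=3: ✗ (no rhs in [9,9])
  i=4: ✗ (lhs fails at k=7 before rhs at j=10)
Positions where it holds: {0} → 1.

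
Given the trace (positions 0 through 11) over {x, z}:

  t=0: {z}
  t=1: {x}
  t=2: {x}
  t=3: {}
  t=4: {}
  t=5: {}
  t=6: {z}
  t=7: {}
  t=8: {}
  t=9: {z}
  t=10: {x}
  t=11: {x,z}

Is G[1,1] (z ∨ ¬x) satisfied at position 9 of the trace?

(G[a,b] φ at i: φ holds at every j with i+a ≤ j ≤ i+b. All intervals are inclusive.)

False

Check (z ∨ ¬x) at every j in [10,10]:
  j=10: false
Fails at j=10 → formula fails.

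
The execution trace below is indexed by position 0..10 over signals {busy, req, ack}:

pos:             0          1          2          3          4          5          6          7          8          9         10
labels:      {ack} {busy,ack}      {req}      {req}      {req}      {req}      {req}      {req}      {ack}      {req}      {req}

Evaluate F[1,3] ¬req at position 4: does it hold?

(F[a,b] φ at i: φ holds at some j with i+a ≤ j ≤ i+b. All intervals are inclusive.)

Check ¬req at each j in [5,7]:
  j=5: false
  j=6: false
  j=7: false
No position in the window satisfies it → formula fails.

False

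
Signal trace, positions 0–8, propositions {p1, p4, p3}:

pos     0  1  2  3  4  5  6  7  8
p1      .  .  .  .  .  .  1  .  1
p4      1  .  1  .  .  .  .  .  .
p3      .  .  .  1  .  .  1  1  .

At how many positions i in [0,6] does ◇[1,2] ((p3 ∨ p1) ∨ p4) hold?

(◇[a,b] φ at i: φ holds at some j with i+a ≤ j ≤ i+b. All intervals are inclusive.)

Evaluate at each i in [0,6]:
  i=0: ✓ (witness j=2)
  i=1: ✓ (witness j=2)
  i=2: ✓ (witness j=3)
  i=3: ✗ (none in [4,5])
  i=4: ✓ (witness j=6)
  i=5: ✓ (witness j=6)
  i=6: ✓ (witness j=7)
Positions where it holds: {0, 1, 2, 4, 5, 6} → 6.

6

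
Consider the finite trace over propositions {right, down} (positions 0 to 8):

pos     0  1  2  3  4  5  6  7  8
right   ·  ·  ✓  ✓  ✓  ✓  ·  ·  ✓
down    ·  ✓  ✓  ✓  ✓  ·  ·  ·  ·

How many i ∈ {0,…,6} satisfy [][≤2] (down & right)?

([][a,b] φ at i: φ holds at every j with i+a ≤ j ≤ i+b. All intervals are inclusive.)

Evaluate at each i in [0,6]:
  i=0: ✗ (fails at j=0)
  i=1: ✗ (fails at j=1)
  i=2: ✓ (all of [2,4])
  i=3: ✗ (fails at j=5)
  i=4: ✗ (fails at j=5)
  i=5: ✗ (fails at j=5)
  i=6: ✗ (fails at j=6)
Positions where it holds: {2} → 1.

1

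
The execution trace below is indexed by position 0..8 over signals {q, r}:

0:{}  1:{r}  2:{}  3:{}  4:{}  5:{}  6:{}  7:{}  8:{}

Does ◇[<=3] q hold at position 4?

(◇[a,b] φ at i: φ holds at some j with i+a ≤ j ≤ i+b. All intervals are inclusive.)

Does not hold

Check q at each j in [4,7]:
  j=4: false
  j=5: false
  j=6: false
  j=7: false
No position in the window satisfies it → formula fails.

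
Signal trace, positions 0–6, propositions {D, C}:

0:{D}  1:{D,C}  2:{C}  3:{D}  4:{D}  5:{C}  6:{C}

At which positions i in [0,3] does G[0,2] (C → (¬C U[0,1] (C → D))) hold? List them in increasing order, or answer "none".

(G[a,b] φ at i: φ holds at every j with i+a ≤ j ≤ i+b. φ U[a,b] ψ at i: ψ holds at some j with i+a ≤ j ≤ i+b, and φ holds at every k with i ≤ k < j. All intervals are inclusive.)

none

Evaluate at each i in [0,3]:
  i=0: ✗ (fails at j=2)
  i=1: ✗ (fails at j=2)
  i=2: ✗ (fails at j=2)
  i=3: ✗ (fails at j=5)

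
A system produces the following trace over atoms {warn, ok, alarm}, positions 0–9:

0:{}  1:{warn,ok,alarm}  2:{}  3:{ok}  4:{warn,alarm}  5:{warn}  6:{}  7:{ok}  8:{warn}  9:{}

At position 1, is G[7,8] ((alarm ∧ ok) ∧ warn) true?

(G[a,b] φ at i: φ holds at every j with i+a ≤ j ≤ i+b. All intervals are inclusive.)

Does not hold

Check ((alarm ∧ ok) ∧ warn) at every j in [8,9]:
  j=8: false
  j=9: false
Fails at j=8 → formula fails.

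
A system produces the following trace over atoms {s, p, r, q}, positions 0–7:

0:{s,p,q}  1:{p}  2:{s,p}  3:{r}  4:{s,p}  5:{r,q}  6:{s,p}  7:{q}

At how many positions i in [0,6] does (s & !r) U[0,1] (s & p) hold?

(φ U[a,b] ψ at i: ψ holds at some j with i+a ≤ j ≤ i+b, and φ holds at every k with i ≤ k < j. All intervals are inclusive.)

Evaluate at each i in [0,6]:
  i=0: ✓ (rhs at j=0)
  i=1: ✗ (lhs fails at k=1 before rhs at j=2)
  i=2: ✓ (rhs at j=2)
  i=3: ✗ (lhs fails at k=3 before rhs at j=4)
  i=4: ✓ (rhs at j=4)
  i=5: ✗ (lhs fails at k=5 before rhs at j=6)
  i=6: ✓ (rhs at j=6)
Positions where it holds: {0, 2, 4, 6} → 4.

4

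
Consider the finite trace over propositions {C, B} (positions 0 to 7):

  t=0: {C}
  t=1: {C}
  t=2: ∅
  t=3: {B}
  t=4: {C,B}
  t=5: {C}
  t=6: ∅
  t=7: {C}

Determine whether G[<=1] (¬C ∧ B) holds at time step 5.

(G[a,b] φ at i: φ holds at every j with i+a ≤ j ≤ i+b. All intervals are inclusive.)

Does not hold

Check (¬C ∧ B) at every j in [5,6]:
  j=5: false
  j=6: false
Fails at j=5 → formula fails.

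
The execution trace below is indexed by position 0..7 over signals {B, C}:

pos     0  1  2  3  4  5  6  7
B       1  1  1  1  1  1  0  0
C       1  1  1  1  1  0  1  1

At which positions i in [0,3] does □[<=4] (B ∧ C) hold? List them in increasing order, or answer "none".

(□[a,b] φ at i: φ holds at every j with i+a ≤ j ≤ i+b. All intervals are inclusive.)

Evaluate at each i in [0,3]:
  i=0: ✓ (all of [0,4])
  i=1: ✗ (fails at j=5)
  i=2: ✗ (fails at j=5)
  i=3: ✗ (fails at j=5)

0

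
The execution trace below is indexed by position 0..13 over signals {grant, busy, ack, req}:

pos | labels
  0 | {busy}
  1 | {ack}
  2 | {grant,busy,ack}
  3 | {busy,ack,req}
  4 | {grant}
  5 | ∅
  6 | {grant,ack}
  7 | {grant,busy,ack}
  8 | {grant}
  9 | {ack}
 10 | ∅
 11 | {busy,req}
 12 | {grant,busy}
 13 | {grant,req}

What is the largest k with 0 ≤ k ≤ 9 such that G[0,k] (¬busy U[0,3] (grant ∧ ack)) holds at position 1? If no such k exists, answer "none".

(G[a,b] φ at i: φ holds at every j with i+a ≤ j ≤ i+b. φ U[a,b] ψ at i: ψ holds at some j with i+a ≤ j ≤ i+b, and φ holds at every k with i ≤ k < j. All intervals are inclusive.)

1

(¬busy U[0,3] (grant ∧ ack)) must hold from j=1 onward; find where it first fails.
  j=1: holds
  j=2: holds
  j=3: fails
Holds on [1,2], so largest k = 1.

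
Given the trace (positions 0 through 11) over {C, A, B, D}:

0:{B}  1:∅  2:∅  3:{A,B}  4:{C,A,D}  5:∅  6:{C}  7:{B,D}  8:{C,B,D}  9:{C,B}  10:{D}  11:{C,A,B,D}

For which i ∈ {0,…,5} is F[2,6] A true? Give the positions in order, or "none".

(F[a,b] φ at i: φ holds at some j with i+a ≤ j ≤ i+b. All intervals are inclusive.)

Evaluate at each i in [0,5]:
  i=0: ✓ (witness j=3)
  i=1: ✓ (witness j=3)
  i=2: ✓ (witness j=4)
  i=3: ✗ (none in [5,9])
  i=4: ✗ (none in [6,10])
  i=5: ✓ (witness j=11)

0, 1, 2, 5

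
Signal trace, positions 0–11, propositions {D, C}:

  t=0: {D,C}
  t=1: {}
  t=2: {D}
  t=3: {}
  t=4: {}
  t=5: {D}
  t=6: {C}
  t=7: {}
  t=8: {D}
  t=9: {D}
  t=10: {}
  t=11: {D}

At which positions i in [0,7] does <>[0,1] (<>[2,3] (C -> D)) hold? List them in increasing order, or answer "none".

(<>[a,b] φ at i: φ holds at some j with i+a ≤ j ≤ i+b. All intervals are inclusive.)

Evaluate at each i in [0,7]:
  i=0: ✓ (witness j=0)
  i=1: ✓ (witness j=1)
  i=2: ✓ (witness j=2)
  i=3: ✓ (witness j=3)
  i=4: ✓ (witness j=4)
  i=5: ✓ (witness j=5)
  i=6: ✓ (witness j=6)
  i=7: ✓ (witness j=7)

0, 1, 2, 3, 4, 5, 6, 7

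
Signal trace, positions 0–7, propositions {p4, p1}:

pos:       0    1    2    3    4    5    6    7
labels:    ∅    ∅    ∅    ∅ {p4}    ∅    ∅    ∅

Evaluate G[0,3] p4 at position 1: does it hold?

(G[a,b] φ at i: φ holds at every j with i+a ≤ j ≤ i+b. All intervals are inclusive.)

False

Check p4 at every j in [1,4]:
  j=1: false
  j=2: false
  j=3: false
  j=4: true
Fails at j=1 → formula fails.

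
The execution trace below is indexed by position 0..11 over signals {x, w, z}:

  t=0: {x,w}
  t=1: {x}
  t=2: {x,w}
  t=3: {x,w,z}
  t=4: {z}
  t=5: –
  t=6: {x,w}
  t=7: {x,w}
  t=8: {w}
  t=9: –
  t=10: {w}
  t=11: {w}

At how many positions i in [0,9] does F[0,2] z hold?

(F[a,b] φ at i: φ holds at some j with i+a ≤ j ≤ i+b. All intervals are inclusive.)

4

Evaluate at each i in [0,9]:
  i=0: ✗ (none in [0,2])
  i=1: ✓ (witness j=3)
  i=2: ✓ (witness j=3)
  i=3: ✓ (witness j=3)
  i=4: ✓ (witness j=4)
  i=5: ✗ (none in [5,7])
  i=6: ✗ (none in [6,8])
  i=7: ✗ (none in [7,9])
  i=8: ✗ (none in [8,10])
  i=9: ✗ (none in [9,11])
Positions where it holds: {1, 2, 3, 4} → 4.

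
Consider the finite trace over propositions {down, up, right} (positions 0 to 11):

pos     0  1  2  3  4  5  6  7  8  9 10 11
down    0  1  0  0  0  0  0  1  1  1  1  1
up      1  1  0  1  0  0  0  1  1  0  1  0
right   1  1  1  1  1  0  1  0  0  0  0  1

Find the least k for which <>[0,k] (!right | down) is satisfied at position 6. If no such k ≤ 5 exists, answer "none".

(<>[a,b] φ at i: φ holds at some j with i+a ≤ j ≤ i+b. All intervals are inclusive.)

Scan j = 6,7,… for (!right | down):
  j=6: fails
  j=7: holds
First hit at j=7, so smallest k = 7-6 = 1.

1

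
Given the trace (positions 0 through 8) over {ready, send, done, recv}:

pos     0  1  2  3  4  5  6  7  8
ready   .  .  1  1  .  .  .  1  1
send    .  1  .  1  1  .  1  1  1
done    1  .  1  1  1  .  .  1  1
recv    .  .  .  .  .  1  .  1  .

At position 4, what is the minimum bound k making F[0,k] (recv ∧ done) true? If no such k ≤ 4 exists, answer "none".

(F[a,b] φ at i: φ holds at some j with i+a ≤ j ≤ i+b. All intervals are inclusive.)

Scan j = 4,5,… for (recv ∧ done):
  j=4: fails
  j=5: fails
  j=6: fails
  j=7: holds
First hit at j=7, so smallest k = 7-4 = 3.

3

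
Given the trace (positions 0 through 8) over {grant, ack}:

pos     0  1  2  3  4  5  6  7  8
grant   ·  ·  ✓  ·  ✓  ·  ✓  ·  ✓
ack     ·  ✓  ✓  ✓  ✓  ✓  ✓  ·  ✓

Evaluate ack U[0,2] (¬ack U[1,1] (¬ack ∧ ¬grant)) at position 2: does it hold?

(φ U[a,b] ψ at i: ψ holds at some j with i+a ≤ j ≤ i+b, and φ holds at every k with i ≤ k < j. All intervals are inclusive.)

Need some j in [2,4] with (¬ack U[1,1] (¬ack ∧ ¬grant)), and ack at every k in [2,j-1].
  j=2: (¬ack U[1,1] (¬ack ∧ ¬grant)) — fails.
  j=3: (¬ack U[1,1] (¬ack ∧ ¬grant)) — fails.
  j=4: (¬ack U[1,1] (¬ack ∧ ¬grant)) — fails.
No j in the window works → until fails.

No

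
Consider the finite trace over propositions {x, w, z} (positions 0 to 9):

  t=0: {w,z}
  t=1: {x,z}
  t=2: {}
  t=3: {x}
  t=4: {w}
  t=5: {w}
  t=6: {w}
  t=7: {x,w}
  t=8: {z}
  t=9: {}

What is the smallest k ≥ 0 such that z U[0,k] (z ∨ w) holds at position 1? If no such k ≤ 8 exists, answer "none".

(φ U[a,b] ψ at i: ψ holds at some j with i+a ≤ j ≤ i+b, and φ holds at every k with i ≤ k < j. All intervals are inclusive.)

0

Need earliest j ≥ 1 with (z ∨ w), and z at every k in [1,j-1].
  j=1: rhs holds (empty prefix). k = 0.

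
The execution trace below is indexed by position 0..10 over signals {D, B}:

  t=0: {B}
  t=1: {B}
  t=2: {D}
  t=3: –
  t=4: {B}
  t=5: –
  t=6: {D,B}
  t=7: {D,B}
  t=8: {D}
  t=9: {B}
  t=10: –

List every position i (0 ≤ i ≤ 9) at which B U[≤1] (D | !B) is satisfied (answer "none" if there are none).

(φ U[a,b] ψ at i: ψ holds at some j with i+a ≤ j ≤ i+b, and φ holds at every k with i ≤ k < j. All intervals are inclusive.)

Evaluate at each i in [0,9]:
  i=0: ✗ (no rhs in [0,1])
  i=1: ✓ (rhs at j=2; lhs holds on [1,1])
  i=2: ✓ (rhs at j=2)
  i=3: ✓ (rhs at j=3)
  i=4: ✓ (rhs at j=5; lhs holds on [4,4])
  i=5: ✓ (rhs at j=5)
  i=6: ✓ (rhs at j=6)
  i=7: ✓ (rhs at j=7)
  i=8: ✓ (rhs at j=8)
  i=9: ✓ (rhs at j=10; lhs holds on [9,9])

1, 2, 3, 4, 5, 6, 7, 8, 9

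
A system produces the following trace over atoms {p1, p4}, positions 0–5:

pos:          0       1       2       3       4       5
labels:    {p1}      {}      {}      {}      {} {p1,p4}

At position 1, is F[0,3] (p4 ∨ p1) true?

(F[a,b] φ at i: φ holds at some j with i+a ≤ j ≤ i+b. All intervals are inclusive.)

Does not hold

Check (p4 ∨ p1) at each j in [1,4]:
  j=1: false
  j=2: false
  j=3: false
  j=4: false
No position in the window satisfies it → formula fails.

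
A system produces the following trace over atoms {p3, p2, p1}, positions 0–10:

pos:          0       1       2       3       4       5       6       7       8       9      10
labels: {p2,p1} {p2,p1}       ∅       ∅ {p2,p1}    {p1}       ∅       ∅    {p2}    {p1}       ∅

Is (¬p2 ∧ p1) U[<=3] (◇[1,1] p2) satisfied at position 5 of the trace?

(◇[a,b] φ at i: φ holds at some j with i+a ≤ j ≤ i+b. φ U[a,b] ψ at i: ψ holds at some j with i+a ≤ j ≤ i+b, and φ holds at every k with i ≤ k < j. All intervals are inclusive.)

Need some j in [5,8] with ◇[1,1] p2, and (¬p2 ∧ p1) at every k in [5,j-1].
  j=5: ◇[1,1] p2 — fails (none in [6,6]).
  j=6: ◇[1,1] p2 — fails (none in [7,7]).
  j=7: ◇[1,1] p2 holds, but (¬p2 ∧ p1) fails at k=6 → not this j.
  j=8: ◇[1,1] p2 — fails (none in [9,9]).
No j in the window works → until fails.

Does not hold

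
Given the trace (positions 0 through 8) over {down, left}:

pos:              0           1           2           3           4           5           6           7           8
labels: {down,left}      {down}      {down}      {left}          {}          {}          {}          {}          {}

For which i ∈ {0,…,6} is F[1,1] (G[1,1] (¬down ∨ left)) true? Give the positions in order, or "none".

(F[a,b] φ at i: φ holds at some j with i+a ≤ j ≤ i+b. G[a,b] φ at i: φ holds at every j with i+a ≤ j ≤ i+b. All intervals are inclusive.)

Evaluate at each i in [0,6]:
  i=0: ✗ (none in [1,1])
  i=1: ✓ (witness j=2)
  i=2: ✓ (witness j=3)
  i=3: ✓ (witness j=4)
  i=4: ✓ (witness j=5)
  i=5: ✓ (witness j=6)
  i=6: ✓ (witness j=7)

1, 2, 3, 4, 5, 6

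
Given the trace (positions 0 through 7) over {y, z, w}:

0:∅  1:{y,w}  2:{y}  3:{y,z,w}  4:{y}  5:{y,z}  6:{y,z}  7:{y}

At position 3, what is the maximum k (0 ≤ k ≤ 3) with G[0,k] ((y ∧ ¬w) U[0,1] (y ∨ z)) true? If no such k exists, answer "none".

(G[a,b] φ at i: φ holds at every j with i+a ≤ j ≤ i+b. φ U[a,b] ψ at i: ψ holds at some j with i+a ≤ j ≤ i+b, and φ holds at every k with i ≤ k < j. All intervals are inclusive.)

((y ∧ ¬w) U[0,1] (y ∨ z)) must hold from j=3 onward; find where it first fails.
  j=3: holds
  j=4: holds
  j=5: holds
  j=6: holds
Holds through j=6; largest k = 3.

3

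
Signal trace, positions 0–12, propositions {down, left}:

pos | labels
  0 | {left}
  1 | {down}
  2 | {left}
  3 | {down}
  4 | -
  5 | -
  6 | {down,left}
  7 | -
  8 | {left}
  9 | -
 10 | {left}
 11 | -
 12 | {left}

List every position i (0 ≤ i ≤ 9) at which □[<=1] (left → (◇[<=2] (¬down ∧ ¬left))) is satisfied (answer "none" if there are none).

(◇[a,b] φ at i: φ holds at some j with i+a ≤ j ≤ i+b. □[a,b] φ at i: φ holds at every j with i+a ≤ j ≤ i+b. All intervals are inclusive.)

Evaluate at each i in [0,9]:
  i=0: ✗ (fails at j=0)
  i=1: ✓ (all of [1,2])
  i=2: ✓ (all of [2,3])
  i=3: ✓ (all of [3,4])
  i=4: ✓ (all of [4,5])
  i=5: ✓ (all of [5,6])
  i=6: ✓ (all of [6,7])
  i=7: ✓ (all of [7,8])
  i=8: ✓ (all of [8,9])
  i=9: ✓ (all of [9,10])

1, 2, 3, 4, 5, 6, 7, 8, 9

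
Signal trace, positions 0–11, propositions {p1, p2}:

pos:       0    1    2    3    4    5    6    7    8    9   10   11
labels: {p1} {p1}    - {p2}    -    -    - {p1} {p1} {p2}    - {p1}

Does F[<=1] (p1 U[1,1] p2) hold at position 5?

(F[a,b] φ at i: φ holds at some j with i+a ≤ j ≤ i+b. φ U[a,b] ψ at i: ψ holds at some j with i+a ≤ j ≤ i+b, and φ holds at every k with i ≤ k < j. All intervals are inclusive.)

Does not hold

Check (p1 U[1,1] p2) at each j in [5,6]:
  j=5: fails
  j=6: fails
No position in the window satisfies it → formula fails.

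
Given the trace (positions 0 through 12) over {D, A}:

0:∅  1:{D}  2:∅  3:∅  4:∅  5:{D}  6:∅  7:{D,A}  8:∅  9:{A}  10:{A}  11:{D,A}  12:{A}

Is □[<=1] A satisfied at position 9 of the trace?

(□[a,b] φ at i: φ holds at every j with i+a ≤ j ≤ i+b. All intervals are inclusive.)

Check A at every j in [9,10]:
  j=9: true
  j=10: true
All positions satisfy it → formula holds.

True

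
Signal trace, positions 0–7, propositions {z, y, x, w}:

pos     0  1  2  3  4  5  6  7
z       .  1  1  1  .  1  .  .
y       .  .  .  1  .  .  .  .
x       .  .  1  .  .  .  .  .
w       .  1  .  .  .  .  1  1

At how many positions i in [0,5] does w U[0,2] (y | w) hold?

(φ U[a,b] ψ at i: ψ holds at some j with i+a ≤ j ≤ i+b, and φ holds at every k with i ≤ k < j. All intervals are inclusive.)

2

Evaluate at each i in [0,5]:
  i=0: ✗ (lhs fails at k=0 before rhs at j=1)
  i=1: ✓ (rhs at j=1)
  i=2: ✗ (lhs fails at k=2 before rhs at j=3)
  i=3: ✓ (rhs at j=3)
  i=4: ✗ (lhs fails at k=4 before rhs at j=6)
  i=5: ✗ (lhs fails at k=5 before rhs at j=6)
Positions where it holds: {1, 3} → 2.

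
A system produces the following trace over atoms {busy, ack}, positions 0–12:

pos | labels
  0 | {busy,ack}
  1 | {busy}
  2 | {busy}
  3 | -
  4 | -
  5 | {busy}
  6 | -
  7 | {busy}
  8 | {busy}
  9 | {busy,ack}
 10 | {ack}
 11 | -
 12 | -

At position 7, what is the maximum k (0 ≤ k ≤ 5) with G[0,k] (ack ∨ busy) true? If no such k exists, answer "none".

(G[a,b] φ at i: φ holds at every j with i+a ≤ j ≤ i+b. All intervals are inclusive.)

(ack ∨ busy) must hold from j=7 onward; find where it first fails.
  j=7: holds
  j=8: holds
  j=9: holds
  j=10: holds
  j=11: fails
Holds on [7,10], so largest k = 3.

3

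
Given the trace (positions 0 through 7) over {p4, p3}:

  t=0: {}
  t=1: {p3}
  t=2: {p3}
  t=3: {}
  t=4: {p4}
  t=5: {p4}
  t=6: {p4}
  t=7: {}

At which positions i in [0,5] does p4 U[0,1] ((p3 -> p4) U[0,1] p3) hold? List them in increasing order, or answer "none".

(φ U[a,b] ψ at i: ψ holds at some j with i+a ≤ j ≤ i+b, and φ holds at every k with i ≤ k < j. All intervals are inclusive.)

0, 1, 2

Evaluate at each i in [0,5]:
  i=0: ✓ (rhs at j=0)
  i=1: ✓ (rhs at j=1)
  i=2: ✓ (rhs at j=2)
  i=3: ✗ (no rhs in [3,4])
  i=4: ✗ (no rhs in [4,5])
  i=5: ✗ (no rhs in [5,6])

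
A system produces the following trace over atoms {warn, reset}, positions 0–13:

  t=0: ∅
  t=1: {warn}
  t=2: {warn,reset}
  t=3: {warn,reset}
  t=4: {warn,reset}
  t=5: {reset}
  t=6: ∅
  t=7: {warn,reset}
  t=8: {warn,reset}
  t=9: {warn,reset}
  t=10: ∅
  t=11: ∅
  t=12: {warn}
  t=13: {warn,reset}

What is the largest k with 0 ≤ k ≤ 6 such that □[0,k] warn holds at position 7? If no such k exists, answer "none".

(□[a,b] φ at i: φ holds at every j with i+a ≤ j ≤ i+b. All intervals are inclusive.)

2

warn must hold from j=7 onward; find where it first fails.
  j=7: holds
  j=8: holds
  j=9: holds
  j=10: fails
Holds on [7,9], so largest k = 2.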